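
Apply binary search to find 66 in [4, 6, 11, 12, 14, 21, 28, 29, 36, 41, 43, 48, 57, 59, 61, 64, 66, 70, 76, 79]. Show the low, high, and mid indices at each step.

Binary search for 66 in [4, 6, 11, 12, 14, 21, 28, 29, 36, 41, 43, 48, 57, 59, 61, 64, 66, 70, 76, 79]:

lo=0, hi=19, mid=9, arr[mid]=41 -> 41 < 66, search right half
lo=10, hi=19, mid=14, arr[mid]=61 -> 61 < 66, search right half
lo=15, hi=19, mid=17, arr[mid]=70 -> 70 > 66, search left half
lo=15, hi=16, mid=15, arr[mid]=64 -> 64 < 66, search right half
lo=16, hi=16, mid=16, arr[mid]=66 -> Found target at index 16!

Binary search finds 66 at index 16 after 5 comparisons. The search repeatedly halves the search space by comparing with the middle element.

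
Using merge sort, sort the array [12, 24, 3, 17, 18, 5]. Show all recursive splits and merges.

Merge sort trace:

Split: [12, 24, 3, 17, 18, 5] -> [12, 24, 3] and [17, 18, 5]
  Split: [12, 24, 3] -> [12] and [24, 3]
    Split: [24, 3] -> [24] and [3]
    Merge: [24] + [3] -> [3, 24]
  Merge: [12] + [3, 24] -> [3, 12, 24]
  Split: [17, 18, 5] -> [17] and [18, 5]
    Split: [18, 5] -> [18] and [5]
    Merge: [18] + [5] -> [5, 18]
  Merge: [17] + [5, 18] -> [5, 17, 18]
Merge: [3, 12, 24] + [5, 17, 18] -> [3, 5, 12, 17, 18, 24]

Final sorted array: [3, 5, 12, 17, 18, 24]

The merge sort proceeds by recursively splitting the array and merging sorted halves.
After all merges, the sorted array is [3, 5, 12, 17, 18, 24].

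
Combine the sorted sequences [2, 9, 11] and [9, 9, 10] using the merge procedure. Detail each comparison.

Merging process:

Compare 2 vs 9: take 2 from left. Merged: [2]
Compare 9 vs 9: take 9 from left. Merged: [2, 9]
Compare 11 vs 9: take 9 from right. Merged: [2, 9, 9]
Compare 11 vs 9: take 9 from right. Merged: [2, 9, 9, 9]
Compare 11 vs 10: take 10 from right. Merged: [2, 9, 9, 9, 10]
Append remaining from left: [11]. Merged: [2, 9, 9, 9, 10, 11]

Final merged array: [2, 9, 9, 9, 10, 11]
Total comparisons: 5

The merged array is [2, 9, 9, 9, 10, 11], requiring 5 comparisons. The merge step runs in O(n) time where n is the total number of elements.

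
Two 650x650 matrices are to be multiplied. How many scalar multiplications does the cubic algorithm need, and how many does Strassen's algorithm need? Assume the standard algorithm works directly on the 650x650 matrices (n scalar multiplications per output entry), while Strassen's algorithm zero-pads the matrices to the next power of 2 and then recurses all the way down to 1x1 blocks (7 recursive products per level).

Matrix multiplication for 650x650 matrices:

Strassen's algorithm requires power-of-2 dimensions. Pad 650x650 to 1024x1024 (next power of 2).

Standard algorithm: 650^3 = 274625000 multiplications
Strassen's algorithm: 7^(log2(1024)) = 7^10 = 282475249 multiplications
Difference: 274625000 - 282475249 = -7850249 (Strassen uses MORE here due to padding overhead — for small or just-over-power-of-2 n, padding can outweigh the per-level savings)

Standard: 274625000 multiplications (650^3). Strassen: 282475249 multiplications (7^10, after padding to 1024x1024). Strassen reduces 8 recursive multiplications to 7 at each level.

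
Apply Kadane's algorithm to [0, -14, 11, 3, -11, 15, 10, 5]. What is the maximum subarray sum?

Using Kadane's algorithm on [0, -14, 11, 3, -11, 15, 10, 5]:

Scanning through the array:
Position 1 (value -14): max_ending_here = -14, max_so_far = 0
Position 2 (value 11): max_ending_here = 11, max_so_far = 11
Position 3 (value 3): max_ending_here = 14, max_so_far = 14
Position 4 (value -11): max_ending_here = 3, max_so_far = 14
Position 5 (value 15): max_ending_here = 18, max_so_far = 18
Position 6 (value 10): max_ending_here = 28, max_so_far = 28
Position 7 (value 5): max_ending_here = 33, max_so_far = 33

Maximum subarray: [11, 3, -11, 15, 10, 5]
Maximum sum: 33

The maximum subarray is [11, 3, -11, 15, 10, 5] with sum 33. This subarray runs from index 2 to index 7.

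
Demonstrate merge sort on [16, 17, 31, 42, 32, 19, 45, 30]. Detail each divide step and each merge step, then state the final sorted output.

Merge sort trace:

Split: [16, 17, 31, 42, 32, 19, 45, 30] -> [16, 17, 31, 42] and [32, 19, 45, 30]
  Split: [16, 17, 31, 42] -> [16, 17] and [31, 42]
    Split: [16, 17] -> [16] and [17]
    Merge: [16] + [17] -> [16, 17]
    Split: [31, 42] -> [31] and [42]
    Merge: [31] + [42] -> [31, 42]
  Merge: [16, 17] + [31, 42] -> [16, 17, 31, 42]
  Split: [32, 19, 45, 30] -> [32, 19] and [45, 30]
    Split: [32, 19] -> [32] and [19]
    Merge: [32] + [19] -> [19, 32]
    Split: [45, 30] -> [45] and [30]
    Merge: [45] + [30] -> [30, 45]
  Merge: [19, 32] + [30, 45] -> [19, 30, 32, 45]
Merge: [16, 17, 31, 42] + [19, 30, 32, 45] -> [16, 17, 19, 30, 31, 32, 42, 45]

Final sorted array: [16, 17, 19, 30, 31, 32, 42, 45]

The merge sort proceeds by recursively splitting the array and merging sorted halves.
After all merges, the sorted array is [16, 17, 19, 30, 31, 32, 42, 45].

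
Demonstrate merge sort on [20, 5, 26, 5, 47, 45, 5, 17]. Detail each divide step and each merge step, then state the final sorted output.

Merge sort trace:

Split: [20, 5, 26, 5, 47, 45, 5, 17] -> [20, 5, 26, 5] and [47, 45, 5, 17]
  Split: [20, 5, 26, 5] -> [20, 5] and [26, 5]
    Split: [20, 5] -> [20] and [5]
    Merge: [20] + [5] -> [5, 20]
    Split: [26, 5] -> [26] and [5]
    Merge: [26] + [5] -> [5, 26]
  Merge: [5, 20] + [5, 26] -> [5, 5, 20, 26]
  Split: [47, 45, 5, 17] -> [47, 45] and [5, 17]
    Split: [47, 45] -> [47] and [45]
    Merge: [47] + [45] -> [45, 47]
    Split: [5, 17] -> [5] and [17]
    Merge: [5] + [17] -> [5, 17]
  Merge: [45, 47] + [5, 17] -> [5, 17, 45, 47]
Merge: [5, 5, 20, 26] + [5, 17, 45, 47] -> [5, 5, 5, 17, 20, 26, 45, 47]

Final sorted array: [5, 5, 5, 17, 20, 26, 45, 47]

The merge sort proceeds by recursively splitting the array and merging sorted halves.
After all merges, the sorted array is [5, 5, 5, 17, 20, 26, 45, 47].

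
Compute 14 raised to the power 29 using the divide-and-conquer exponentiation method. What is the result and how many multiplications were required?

Computing 14^29 by squaring (build up from 14^1; each line after the first costs one multiplication):

14^1 = 14
14^2 = (14^1)^2 = 14^2 = 196
14^3 = 14 * 14^2 = 14 * 196 = 2744
14^6 = (14^3)^2 = 2744^2 = 7529536
14^7 = 14 * 14^6 = 14 * 7529536 = 105413504
14^14 = (14^7)^2 = 105413504^2 = 11112006825558016
14^28 = (14^14)^2 = 11112006825558016^2 = 123476695691247935826229781856256
14^29 = 14 * 14^28 = 14 * 123476695691247935826229781856256 = 1728673739677471101567216945987584

Result: 1728673739677471101567216945987584
Multiplications needed: 7 (7 lines after 14^1)

14^29 = 1728673739677471101567216945987584. Using exponentiation by squaring, this requires 7 multiplications. The key idea: if the exponent is even, square the half-power; if odd, multiply by the base once.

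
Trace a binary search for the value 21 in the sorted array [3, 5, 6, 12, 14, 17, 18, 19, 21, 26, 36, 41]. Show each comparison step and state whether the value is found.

Binary search for 21 in [3, 5, 6, 12, 14, 17, 18, 19, 21, 26, 36, 41]:

lo=0, hi=11, mid=5, arr[mid]=17 -> 17 < 21, search right half
lo=6, hi=11, mid=8, arr[mid]=21 -> Found target at index 8!

Binary search finds 21 at index 8 after 2 comparisons. The search repeatedly halves the search space by comparing with the middle element.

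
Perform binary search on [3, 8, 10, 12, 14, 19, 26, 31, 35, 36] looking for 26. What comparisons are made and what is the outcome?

Binary search for 26 in [3, 8, 10, 12, 14, 19, 26, 31, 35, 36]:

lo=0, hi=9, mid=4, arr[mid]=14 -> 14 < 26, search right half
lo=5, hi=9, mid=7, arr[mid]=31 -> 31 > 26, search left half
lo=5, hi=6, mid=5, arr[mid]=19 -> 19 < 26, search right half
lo=6, hi=6, mid=6, arr[mid]=26 -> Found target at index 6!

Binary search finds 26 at index 6 after 4 comparisons. The search repeatedly halves the search space by comparing with the middle element.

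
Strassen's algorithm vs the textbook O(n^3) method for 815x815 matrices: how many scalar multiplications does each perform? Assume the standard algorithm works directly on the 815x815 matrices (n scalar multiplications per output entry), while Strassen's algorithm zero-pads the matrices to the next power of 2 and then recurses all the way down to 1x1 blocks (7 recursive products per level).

Matrix multiplication for 815x815 matrices:

Strassen's algorithm requires power-of-2 dimensions. Pad 815x815 to 1024x1024 (next power of 2).

Standard algorithm: 815^3 = 541343375 multiplications
Strassen's algorithm: 7^(log2(1024)) = 7^10 = 282475249 multiplications
Savings: 541343375 - 282475249 = 258868126 multiplications

Standard: 541343375 multiplications (815^3). Strassen: 282475249 multiplications (7^10, after padding to 1024x1024). Strassen reduces 8 recursive multiplications to 7 at each level.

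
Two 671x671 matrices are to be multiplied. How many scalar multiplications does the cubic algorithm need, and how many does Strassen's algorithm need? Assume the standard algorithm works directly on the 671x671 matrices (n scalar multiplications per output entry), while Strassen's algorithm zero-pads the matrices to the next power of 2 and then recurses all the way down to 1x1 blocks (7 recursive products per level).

Matrix multiplication for 671x671 matrices:

Strassen's algorithm requires power-of-2 dimensions. Pad 671x671 to 1024x1024 (next power of 2).

Standard algorithm: 671^3 = 302111711 multiplications
Strassen's algorithm: 7^(log2(1024)) = 7^10 = 282475249 multiplications
Savings: 302111711 - 282475249 = 19636462 multiplications

Standard: 302111711 multiplications (671^3). Strassen: 282475249 multiplications (7^10, after padding to 1024x1024). Strassen reduces 8 recursive multiplications to 7 at each level.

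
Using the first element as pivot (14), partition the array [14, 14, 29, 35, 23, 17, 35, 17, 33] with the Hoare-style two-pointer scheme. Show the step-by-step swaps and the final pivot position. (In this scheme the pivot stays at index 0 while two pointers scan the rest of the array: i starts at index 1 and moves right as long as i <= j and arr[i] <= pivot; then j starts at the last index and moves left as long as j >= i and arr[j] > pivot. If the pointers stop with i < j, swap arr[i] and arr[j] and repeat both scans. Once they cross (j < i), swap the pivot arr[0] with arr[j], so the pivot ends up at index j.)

Hoare-style two-pointer partition with pivot = 14:

Initial array: [14, 14, 29, 35, 23, 17, 35, 17, 33]

Pointers start at i = 1, j = 8.
i ends at 2, j ends at 1: the pointers have crossed (j < i), so scanning stops.

Swap pivot arr[0] with arr[1] to place pivot at position 1: [14, 14, 29, 35, 23, 17, 35, 17, 33]
Pivot position: 1

After partitioning with pivot 14, the array becomes [14, 14, 29, 35, 23, 17, 35, 17, 33]. The pivot is placed at index 1. All elements to the left of the pivot are <= 14, and all elements to the right are > 14.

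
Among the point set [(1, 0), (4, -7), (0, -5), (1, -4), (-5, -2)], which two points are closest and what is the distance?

Computing all pairwise distances among 5 points:

d((1, 0), (4, -7)) = 7.6158
d((1, 0), (0, -5)) = 5.099
d((1, 0), (1, -4)) = 4.0
d((1, 0), (-5, -2)) = 6.3246
d((4, -7), (0, -5)) = 4.4721
d((4, -7), (1, -4)) = 4.2426
d((4, -7), (-5, -2)) = 10.2956
d((0, -5), (1, -4)) = 1.4142 <-- minimum
d((0, -5), (-5, -2)) = 5.831
d((1, -4), (-5, -2)) = 6.3246

Closest pair: (0, -5) and (1, -4) with distance 1.4142

The closest pair is (0, -5) and (1, -4) with Euclidean distance 1.4142. For 5 points, brute-force pairwise comparison is shown above. For large n, the divide-and-conquer algorithm (sort by x, recurse on halves, check the dividing strip) achieves O(n log n).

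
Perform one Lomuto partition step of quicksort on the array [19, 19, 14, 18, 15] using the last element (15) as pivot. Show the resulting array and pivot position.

Lomuto partition with pivot = 15:

Initial array: [19, 19, 14, 18, 15]

arr[0]=19 > 15: no swap
arr[1]=19 > 15: no swap
arr[2]=14 <= 15: swap with position 0, array becomes [14, 19, 19, 18, 15]
arr[3]=18 > 15: no swap

Place pivot at position 1: [14, 15, 19, 18, 19]
Pivot position: 1

After partitioning with pivot 15, the array becomes [14, 15, 19, 18, 19]. The pivot is placed at index 1. All elements to the left of the pivot are <= 15, and all elements to the right are > 15.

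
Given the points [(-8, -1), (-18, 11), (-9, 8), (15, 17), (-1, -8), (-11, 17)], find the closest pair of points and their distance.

Computing all pairwise distances among 6 points:

d((-8, -1), (-18, 11)) = 15.6205
d((-8, -1), (-9, 8)) = 9.0554 <-- minimum
d((-8, -1), (15, 17)) = 29.2062
d((-8, -1), (-1, -8)) = 9.8995
d((-8, -1), (-11, 17)) = 18.2483
d((-18, 11), (-9, 8)) = 9.4868
d((-18, 11), (15, 17)) = 33.541
d((-18, 11), (-1, -8)) = 25.4951
d((-18, 11), (-11, 17)) = 9.2195
d((-9, 8), (15, 17)) = 25.632
d((-9, 8), (-1, -8)) = 17.8885
d((-9, 8), (-11, 17)) = 9.2195
d((15, 17), (-1, -8)) = 29.6816
d((15, 17), (-11, 17)) = 26.0
d((-1, -8), (-11, 17)) = 26.9258

Closest pair: (-8, -1) and (-9, 8) with distance 9.0554

The closest pair is (-8, -1) and (-9, 8) with Euclidean distance 9.0554. For 6 points, brute-force pairwise comparison is shown above. For large n, the divide-and-conquer algorithm (sort by x, recurse on halves, check the dividing strip) achieves O(n log n).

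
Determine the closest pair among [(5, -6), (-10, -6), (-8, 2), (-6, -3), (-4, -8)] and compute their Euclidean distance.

Computing all pairwise distances among 5 points:

d((5, -6), (-10, -6)) = 15.0
d((5, -6), (-8, 2)) = 15.2643
d((5, -6), (-6, -3)) = 11.4018
d((5, -6), (-4, -8)) = 9.2195
d((-10, -6), (-8, 2)) = 8.2462
d((-10, -6), (-6, -3)) = 5.0 <-- minimum
d((-10, -6), (-4, -8)) = 6.3246
d((-8, 2), (-6, -3)) = 5.3852
d((-8, 2), (-4, -8)) = 10.7703
d((-6, -3), (-4, -8)) = 5.3852

Closest pair: (-10, -6) and (-6, -3) with distance 5.0

The closest pair is (-10, -6) and (-6, -3) with Euclidean distance 5.0. For 5 points, brute-force pairwise comparison is shown above. For large n, the divide-and-conquer algorithm (sort by x, recurse on halves, check the dividing strip) achieves O(n log n).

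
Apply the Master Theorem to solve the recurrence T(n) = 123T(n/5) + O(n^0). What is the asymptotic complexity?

Master Theorem for T(n) = 123T(n/5) + O(n^0):

a = 123, b = 5, c = 0
log_b(a) = log_5(123) = 2.9900

Case 1: c = 0 < log_5(123) = 2.9900
T(n) = O(n^(log_5 123))

For T(n) = 123T(n/5) + O(n^0): log_5(123) = 2.9900. This is Case 1 of the Master Theorem (c < log_b(a), work dominated by leaves), giving O(n^(log_5 123)).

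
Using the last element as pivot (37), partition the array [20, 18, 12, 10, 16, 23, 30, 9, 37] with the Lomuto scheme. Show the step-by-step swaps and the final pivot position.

Lomuto partition with pivot = 37:

Initial array: [20, 18, 12, 10, 16, 23, 30, 9, 37]

arr[0]=20 <= 37: swap with position 0, array becomes [20, 18, 12, 10, 16, 23, 30, 9, 37]
arr[1]=18 <= 37: swap with position 1, array becomes [20, 18, 12, 10, 16, 23, 30, 9, 37]
arr[2]=12 <= 37: swap with position 2, array becomes [20, 18, 12, 10, 16, 23, 30, 9, 37]
arr[3]=10 <= 37: swap with position 3, array becomes [20, 18, 12, 10, 16, 23, 30, 9, 37]
arr[4]=16 <= 37: swap with position 4, array becomes [20, 18, 12, 10, 16, 23, 30, 9, 37]
arr[5]=23 <= 37: swap with position 5, array becomes [20, 18, 12, 10, 16, 23, 30, 9, 37]
arr[6]=30 <= 37: swap with position 6, array becomes [20, 18, 12, 10, 16, 23, 30, 9, 37]
arr[7]=9 <= 37: swap with position 7, array becomes [20, 18, 12, 10, 16, 23, 30, 9, 37]

Place pivot at position 8: [20, 18, 12, 10, 16, 23, 30, 9, 37]
Pivot position: 8

After partitioning with pivot 37, the array becomes [20, 18, 12, 10, 16, 23, 30, 9, 37]. The pivot is placed at index 8. All elements to the left of the pivot are <= 37, and all elements to the right are > 37.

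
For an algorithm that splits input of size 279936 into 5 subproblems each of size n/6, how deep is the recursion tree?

For divide and conquer with division factor 6:

Problem sizes at each level:
Level 0: 279936
Level 1: 46656
Level 2: 7776
Level 3: 1296
Level 4: 216
Level 5: 36
Level 6: 6
Level 7: 1

The root is level 0 and the size-1 base case is level 7 (the tree spans levels 0 through 7, i.e. 8 levels counting the root), so the depth is the number of divisions: log_6(279936) = 7

The recursion tree depth is log_6(279936) = 7. At each level, the problem size is divided by 6, so it takes 7 divisions to reduce to a base case of size 1. The algorithm makes 5 recursive calls at each level.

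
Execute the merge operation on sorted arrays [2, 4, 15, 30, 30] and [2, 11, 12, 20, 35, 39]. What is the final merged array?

Merging process:

Compare 2 vs 2: take 2 from left. Merged: [2]
Compare 4 vs 2: take 2 from right. Merged: [2, 2]
Compare 4 vs 11: take 4 from left. Merged: [2, 2, 4]
Compare 15 vs 11: take 11 from right. Merged: [2, 2, 4, 11]
Compare 15 vs 12: take 12 from right. Merged: [2, 2, 4, 11, 12]
Compare 15 vs 20: take 15 from left. Merged: [2, 2, 4, 11, 12, 15]
Compare 30 vs 20: take 20 from right. Merged: [2, 2, 4, 11, 12, 15, 20]
Compare 30 vs 35: take 30 from left. Merged: [2, 2, 4, 11, 12, 15, 20, 30]
Compare 30 vs 35: take 30 from left. Merged: [2, 2, 4, 11, 12, 15, 20, 30, 30]
Append remaining from right: [35, 39]. Merged: [2, 2, 4, 11, 12, 15, 20, 30, 30, 35, 39]

Final merged array: [2, 2, 4, 11, 12, 15, 20, 30, 30, 35, 39]
Total comparisons: 9

The merged array is [2, 2, 4, 11, 12, 15, 20, 30, 30, 35, 39], requiring 9 comparisons. The merge step runs in O(n) time where n is the total number of elements.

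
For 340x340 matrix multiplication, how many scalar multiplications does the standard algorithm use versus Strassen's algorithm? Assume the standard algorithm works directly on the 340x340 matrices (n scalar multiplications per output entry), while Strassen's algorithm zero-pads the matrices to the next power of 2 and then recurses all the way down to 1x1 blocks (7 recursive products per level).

Matrix multiplication for 340x340 matrices:

Strassen's algorithm requires power-of-2 dimensions. Pad 340x340 to 512x512 (next power of 2).

Standard algorithm: 340^3 = 39304000 multiplications
Strassen's algorithm: 7^(log2(512)) = 7^9 = 40353607 multiplications
Difference: 39304000 - 40353607 = -1049607 (Strassen uses MORE here due to padding overhead — for small or just-over-power-of-2 n, padding can outweigh the per-level savings)

Standard: 39304000 multiplications (340^3). Strassen: 40353607 multiplications (7^9, after padding to 512x512). Strassen reduces 8 recursive multiplications to 7 at each level.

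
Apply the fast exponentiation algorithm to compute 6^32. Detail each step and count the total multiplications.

Computing 6^32 by squaring (build up from 6^1; each line after the first costs one multiplication):

6^1 = 6
6^2 = (6^1)^2 = 6^2 = 36
6^4 = (6^2)^2 = 36^2 = 1296
6^8 = (6^4)^2 = 1296^2 = 1679616
6^16 = (6^8)^2 = 1679616^2 = 2821109907456
6^32 = (6^16)^2 = 2821109907456^2 = 7958661109946400884391936

Result: 7958661109946400884391936
Multiplications needed: 5 (5 lines after 6^1)

6^32 = 7958661109946400884391936. Using exponentiation by squaring, this requires 5 multiplications. The key idea: if the exponent is even, square the half-power; if odd, multiply by the base once.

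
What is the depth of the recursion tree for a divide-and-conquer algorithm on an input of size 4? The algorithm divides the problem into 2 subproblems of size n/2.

For divide and conquer with division factor 2:

Problem sizes at each level:
Level 0: 4
Level 1: 2
Level 2: 1

The root is level 0 and the size-1 base case is level 2 (the tree spans levels 0 through 2, i.e. 3 levels counting the root), so the depth is the number of divisions: log_2(4) = 2

The recursion tree depth is log_2(4) = 2. At each level, the problem size is divided by 2, so it takes 2 divisions to reduce to a base case of size 1. The algorithm makes 2 recursive calls at each level.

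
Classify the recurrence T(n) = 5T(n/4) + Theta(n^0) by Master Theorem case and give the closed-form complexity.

Master Theorem for T(n) = 5T(n/4) + O(n^0):

a = 5, b = 4, c = 0
log_b(a) = log_4(5) = 1.1610

Case 1: c = 0 < log_4(5) = 1.1610
T(n) = O(n^(log_4 5))

For T(n) = 5T(n/4) + O(n^0): log_4(5) = 1.1610. This is Case 1 of the Master Theorem (c < log_b(a), work dominated by leaves), giving O(n^(log_4 5)).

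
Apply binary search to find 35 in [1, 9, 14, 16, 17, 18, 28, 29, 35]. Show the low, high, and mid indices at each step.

Binary search for 35 in [1, 9, 14, 16, 17, 18, 28, 29, 35]:

lo=0, hi=8, mid=4, arr[mid]=17 -> 17 < 35, search right half
lo=5, hi=8, mid=6, arr[mid]=28 -> 28 < 35, search right half
lo=7, hi=8, mid=7, arr[mid]=29 -> 29 < 35, search right half
lo=8, hi=8, mid=8, arr[mid]=35 -> Found target at index 8!

Binary search finds 35 at index 8 after 4 comparisons. The search repeatedly halves the search space by comparing with the middle element.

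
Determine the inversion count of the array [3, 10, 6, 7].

Finding inversions in [3, 10, 6, 7]:

(1, 2): arr[1]=10 > arr[2]=6
(1, 3): arr[1]=10 > arr[3]=7

Total inversions: 2

The array has 2 inversion(s): (1,2), (1,3). Each pair (i,j) satisfies i < j and arr[i] > arr[j].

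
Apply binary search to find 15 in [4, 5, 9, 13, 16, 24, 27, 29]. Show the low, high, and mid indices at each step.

Binary search for 15 in [4, 5, 9, 13, 16, 24, 27, 29]:

lo=0, hi=7, mid=3, arr[mid]=13 -> 13 < 15, search right half
lo=4, hi=7, mid=5, arr[mid]=24 -> 24 > 15, search left half
lo=4, hi=4, mid=4, arr[mid]=16 -> 16 > 15, search left half
lo=4 > hi=3, target 15 not found

Binary search determines that 15 is not in the array after 3 comparisons. The search space was exhausted without finding the target.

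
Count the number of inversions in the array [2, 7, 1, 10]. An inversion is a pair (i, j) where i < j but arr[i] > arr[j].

Finding inversions in [2, 7, 1, 10]:

(0, 2): arr[0]=2 > arr[2]=1
(1, 2): arr[1]=7 > arr[2]=1

Total inversions: 2

The array has 2 inversion(s): (0,2), (1,2). Each pair (i,j) satisfies i < j and arr[i] > arr[j].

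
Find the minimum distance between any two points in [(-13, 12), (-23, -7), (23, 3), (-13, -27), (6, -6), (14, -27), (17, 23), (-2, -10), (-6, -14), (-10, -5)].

Computing all pairwise distances among 10 points:

d((-13, 12), (-23, -7)) = 21.4709
d((-13, 12), (23, 3)) = 37.108
d((-13, 12), (-13, -27)) = 39.0
d((-13, 12), (6, -6)) = 26.1725
d((-13, 12), (14, -27)) = 47.4342
d((-13, 12), (17, 23)) = 31.9531
d((-13, 12), (-2, -10)) = 24.5967
d((-13, 12), (-6, -14)) = 26.9258
d((-13, 12), (-10, -5)) = 17.2627
d((-23, -7), (23, 3)) = 47.0744
d((-23, -7), (-13, -27)) = 22.3607
d((-23, -7), (6, -6)) = 29.0172
d((-23, -7), (14, -27)) = 42.0595
d((-23, -7), (17, 23)) = 50.0
d((-23, -7), (-2, -10)) = 21.2132
d((-23, -7), (-6, -14)) = 18.3848
d((-23, -7), (-10, -5)) = 13.1529
d((23, 3), (-13, -27)) = 46.8615
d((23, 3), (6, -6)) = 19.2354
d((23, 3), (14, -27)) = 31.3209
d((23, 3), (17, 23)) = 20.8806
d((23, 3), (-2, -10)) = 28.178
d((23, 3), (-6, -14)) = 33.6155
d((23, 3), (-10, -5)) = 33.9559
d((-13, -27), (6, -6)) = 28.3196
d((-13, -27), (14, -27)) = 27.0
d((-13, -27), (17, 23)) = 58.3095
d((-13, -27), (-2, -10)) = 20.2485
d((-13, -27), (-6, -14)) = 14.7648
d((-13, -27), (-10, -5)) = 22.2036
d((6, -6), (14, -27)) = 22.4722
d((6, -6), (17, 23)) = 31.0161
d((6, -6), (-2, -10)) = 8.9443
d((6, -6), (-6, -14)) = 14.4222
d((6, -6), (-10, -5)) = 16.0312
d((14, -27), (17, 23)) = 50.0899
d((14, -27), (-2, -10)) = 23.3452
d((14, -27), (-6, -14)) = 23.8537
d((14, -27), (-10, -5)) = 32.5576
d((17, 23), (-2, -10)) = 38.0789
d((17, 23), (-6, -14)) = 43.566
d((17, 23), (-10, -5)) = 38.8973
d((-2, -10), (-6, -14)) = 5.6569 <-- minimum
d((-2, -10), (-10, -5)) = 9.434
d((-6, -14), (-10, -5)) = 9.8489

Closest pair: (-2, -10) and (-6, -14) with distance 5.6569

The closest pair is (-2, -10) and (-6, -14) with Euclidean distance 5.6569. For 10 points, brute-force pairwise comparison is shown above. For large n, the divide-and-conquer algorithm (sort by x, recurse on halves, check the dividing strip) achieves O(n log n).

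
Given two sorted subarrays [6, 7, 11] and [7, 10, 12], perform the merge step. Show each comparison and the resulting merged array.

Merging process:

Compare 6 vs 7: take 6 from left. Merged: [6]
Compare 7 vs 7: take 7 from left. Merged: [6, 7]
Compare 11 vs 7: take 7 from right. Merged: [6, 7, 7]
Compare 11 vs 10: take 10 from right. Merged: [6, 7, 7, 10]
Compare 11 vs 12: take 11 from left. Merged: [6, 7, 7, 10, 11]
Append remaining from right: [12]. Merged: [6, 7, 7, 10, 11, 12]

Final merged array: [6, 7, 7, 10, 11, 12]
Total comparisons: 5

The merged array is [6, 7, 7, 10, 11, 12], requiring 5 comparisons. The merge step runs in O(n) time where n is the total number of elements.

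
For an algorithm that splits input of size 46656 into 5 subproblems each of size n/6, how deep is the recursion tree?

For divide and conquer with division factor 6:

Problem sizes at each level:
Level 0: 46656
Level 1: 7776
Level 2: 1296
Level 3: 216
Level 4: 36
Level 5: 6
Level 6: 1

The root is level 0 and the size-1 base case is level 6 (the tree spans levels 0 through 6, i.e. 7 levels counting the root), so the depth is the number of divisions: log_6(46656) = 6

The recursion tree depth is log_6(46656) = 6. At each level, the problem size is divided by 6, so it takes 6 divisions to reduce to a base case of size 1. The algorithm makes 5 recursive calls at each level.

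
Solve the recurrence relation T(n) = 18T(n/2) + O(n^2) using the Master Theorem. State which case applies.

Master Theorem for T(n) = 18T(n/2) + O(n^2):

a = 18, b = 2, c = 2
log_b(a) = log_2(18) = 4.1699

Case 1: c = 2 < log_2(18) = 4.1699
T(n) = O(n^(log_2 18))

For T(n) = 18T(n/2) + O(n^2): log_2(18) = 4.1699. This is Case 1 of the Master Theorem (c < log_b(a), work dominated by leaves), giving O(n^(log_2 18)).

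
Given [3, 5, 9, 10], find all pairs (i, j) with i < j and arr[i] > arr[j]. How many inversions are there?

Finding inversions in [3, 5, 9, 10]:


Total inversions: 0

The array has 0 inversions. It is already sorted.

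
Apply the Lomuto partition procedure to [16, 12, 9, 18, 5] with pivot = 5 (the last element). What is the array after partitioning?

Lomuto partition with pivot = 5:

Initial array: [16, 12, 9, 18, 5]

arr[0]=16 > 5: no swap
arr[1]=12 > 5: no swap
arr[2]=9 > 5: no swap
arr[3]=18 > 5: no swap

Place pivot at position 0: [5, 12, 9, 18, 16]
Pivot position: 0

After partitioning with pivot 5, the array becomes [5, 12, 9, 18, 16]. The pivot is placed at index 0. All elements to the left of the pivot are <= 5, and all elements to the right are > 5.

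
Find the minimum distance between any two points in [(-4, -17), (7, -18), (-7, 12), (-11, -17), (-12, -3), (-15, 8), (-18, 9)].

Computing all pairwise distances among 7 points:

d((-4, -17), (7, -18)) = 11.0454
d((-4, -17), (-7, 12)) = 29.1548
d((-4, -17), (-11, -17)) = 7.0
d((-4, -17), (-12, -3)) = 16.1245
d((-4, -17), (-15, 8)) = 27.313
d((-4, -17), (-18, 9)) = 29.5296
d((7, -18), (-7, 12)) = 33.1059
d((7, -18), (-11, -17)) = 18.0278
d((7, -18), (-12, -3)) = 24.2074
d((7, -18), (-15, 8)) = 34.0588
d((7, -18), (-18, 9)) = 36.7967
d((-7, 12), (-11, -17)) = 29.2746
d((-7, 12), (-12, -3)) = 15.8114
d((-7, 12), (-15, 8)) = 8.9443
d((-7, 12), (-18, 9)) = 11.4018
d((-11, -17), (-12, -3)) = 14.0357
d((-11, -17), (-15, 8)) = 25.318
d((-11, -17), (-18, 9)) = 26.9258
d((-12, -3), (-15, 8)) = 11.4018
d((-12, -3), (-18, 9)) = 13.4164
d((-15, 8), (-18, 9)) = 3.1623 <-- minimum

Closest pair: (-15, 8) and (-18, 9) with distance 3.1623

The closest pair is (-15, 8) and (-18, 9) with Euclidean distance 3.1623. For 7 points, brute-force pairwise comparison is shown above. For large n, the divide-and-conquer algorithm (sort by x, recurse on halves, check the dividing strip) achieves O(n log n).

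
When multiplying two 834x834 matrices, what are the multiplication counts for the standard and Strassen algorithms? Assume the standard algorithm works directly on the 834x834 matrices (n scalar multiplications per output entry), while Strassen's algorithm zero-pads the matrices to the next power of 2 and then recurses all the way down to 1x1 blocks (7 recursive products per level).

Matrix multiplication for 834x834 matrices:

Strassen's algorithm requires power-of-2 dimensions. Pad 834x834 to 1024x1024 (next power of 2).

Standard algorithm: 834^3 = 580093704 multiplications
Strassen's algorithm: 7^(log2(1024)) = 7^10 = 282475249 multiplications
Savings: 580093704 - 282475249 = 297618455 multiplications

Standard: 580093704 multiplications (834^3). Strassen: 282475249 multiplications (7^10, after padding to 1024x1024). Strassen reduces 8 recursive multiplications to 7 at each level.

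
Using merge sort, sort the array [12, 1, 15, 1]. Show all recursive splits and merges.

Merge sort trace:

Split: [12, 1, 15, 1] -> [12, 1] and [15, 1]
  Split: [12, 1] -> [12] and [1]
  Merge: [12] + [1] -> [1, 12]
  Split: [15, 1] -> [15] and [1]
  Merge: [15] + [1] -> [1, 15]
Merge: [1, 12] + [1, 15] -> [1, 1, 12, 15]

Final sorted array: [1, 1, 12, 15]

The merge sort proceeds by recursively splitting the array and merging sorted halves.
After all merges, the sorted array is [1, 1, 12, 15].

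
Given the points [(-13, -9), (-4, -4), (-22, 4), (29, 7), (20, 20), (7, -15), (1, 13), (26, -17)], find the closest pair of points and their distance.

Computing all pairwise distances among 8 points:

d((-13, -9), (-4, -4)) = 10.2956 <-- minimum
d((-13, -9), (-22, 4)) = 15.8114
d((-13, -9), (29, 7)) = 44.9444
d((-13, -9), (20, 20)) = 43.9318
d((-13, -9), (7, -15)) = 20.8806
d((-13, -9), (1, 13)) = 26.0768
d((-13, -9), (26, -17)) = 39.8121
d((-4, -4), (-22, 4)) = 19.6977
d((-4, -4), (29, 7)) = 34.7851
d((-4, -4), (20, 20)) = 33.9411
d((-4, -4), (7, -15)) = 15.5563
d((-4, -4), (1, 13)) = 17.72
d((-4, -4), (26, -17)) = 32.6956
d((-22, 4), (29, 7)) = 51.0882
d((-22, 4), (20, 20)) = 44.9444
d((-22, 4), (7, -15)) = 34.6699
d((-22, 4), (1, 13)) = 24.6982
d((-22, 4), (26, -17)) = 52.3927
d((29, 7), (20, 20)) = 15.8114
d((29, 7), (7, -15)) = 31.1127
d((29, 7), (1, 13)) = 28.6356
d((29, 7), (26, -17)) = 24.1868
d((20, 20), (7, -15)) = 37.3363
d((20, 20), (1, 13)) = 20.2485
d((20, 20), (26, -17)) = 37.4833
d((7, -15), (1, 13)) = 28.6356
d((7, -15), (26, -17)) = 19.105
d((1, 13), (26, -17)) = 39.0512

Closest pair: (-13, -9) and (-4, -4) with distance 10.2956

The closest pair is (-13, -9) and (-4, -4) with Euclidean distance 10.2956. For 8 points, brute-force pairwise comparison is shown above. For large n, the divide-and-conquer algorithm (sort by x, recurse on halves, check the dividing strip) achieves O(n log n).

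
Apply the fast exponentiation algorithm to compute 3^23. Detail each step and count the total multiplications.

Computing 3^23 by squaring (build up from 3^1; each line after the first costs one multiplication):

3^1 = 3
3^2 = (3^1)^2 = 3^2 = 9
3^4 = (3^2)^2 = 9^2 = 81
3^5 = 3 * 3^4 = 3 * 81 = 243
3^10 = (3^5)^2 = 243^2 = 59049
3^11 = 3 * 3^10 = 3 * 59049 = 177147
3^22 = (3^11)^2 = 177147^2 = 31381059609
3^23 = 3 * 3^22 = 3 * 31381059609 = 94143178827

Result: 94143178827
Multiplications needed: 7 (7 lines after 3^1)

3^23 = 94143178827. Using exponentiation by squaring, this requires 7 multiplications. The key idea: if the exponent is even, square the half-power; if odd, multiply by the base once.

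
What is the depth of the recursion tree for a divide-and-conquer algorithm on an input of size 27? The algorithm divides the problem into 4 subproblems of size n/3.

For divide and conquer with division factor 3:

Problem sizes at each level:
Level 0: 27
Level 1: 9
Level 2: 3
Level 3: 1

The root is level 0 and the size-1 base case is level 3 (the tree spans levels 0 through 3, i.e. 4 levels counting the root), so the depth is the number of divisions: log_3(27) = 3

The recursion tree depth is log_3(27) = 3. At each level, the problem size is divided by 3, so it takes 3 divisions to reduce to a base case of size 1. The algorithm makes 4 recursive calls at each level.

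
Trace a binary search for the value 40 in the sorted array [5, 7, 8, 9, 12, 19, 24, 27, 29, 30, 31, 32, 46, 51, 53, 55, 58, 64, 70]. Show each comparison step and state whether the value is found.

Binary search for 40 in [5, 7, 8, 9, 12, 19, 24, 27, 29, 30, 31, 32, 46, 51, 53, 55, 58, 64, 70]:

lo=0, hi=18, mid=9, arr[mid]=30 -> 30 < 40, search right half
lo=10, hi=18, mid=14, arr[mid]=53 -> 53 > 40, search left half
lo=10, hi=13, mid=11, arr[mid]=32 -> 32 < 40, search right half
lo=12, hi=13, mid=12, arr[mid]=46 -> 46 > 40, search left half
lo=12 > hi=11, target 40 not found

Binary search determines that 40 is not in the array after 4 comparisons. The search space was exhausted without finding the target.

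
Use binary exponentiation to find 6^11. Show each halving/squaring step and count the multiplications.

Computing 6^11 by squaring (build up from 6^1; each line after the first costs one multiplication):

6^1 = 6
6^2 = (6^1)^2 = 6^2 = 36
6^4 = (6^2)^2 = 36^2 = 1296
6^5 = 6 * 6^4 = 6 * 1296 = 7776
6^10 = (6^5)^2 = 7776^2 = 60466176
6^11 = 6 * 6^10 = 6 * 60466176 = 362797056

Result: 362797056
Multiplications needed: 5 (5 lines after 6^1)

6^11 = 362797056. Using exponentiation by squaring, this requires 5 multiplications. The key idea: if the exponent is even, square the half-power; if odd, multiply by the base once.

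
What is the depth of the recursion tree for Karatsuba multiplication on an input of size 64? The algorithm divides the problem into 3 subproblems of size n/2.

For divide and conquer with division factor 2:

Problem sizes at each level:
Level 0: 64
Level 1: 32
Level 2: 16
Level 3: 8
Level 4: 4
Level 5: 2
Level 6: 1

The root is level 0 and the size-1 base case is level 6 (the tree spans levels 0 through 6, i.e. 7 levels counting the root), so the depth is the number of divisions: log_2(64) = 6

The recursion tree depth is log_2(64) = 6. At each level, the problem size is divided by 2, so it takes 6 divisions to reduce to a base case of size 1. The algorithm makes 3 recursive calls at each level.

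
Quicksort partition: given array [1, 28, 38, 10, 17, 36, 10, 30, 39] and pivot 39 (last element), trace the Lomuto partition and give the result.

Lomuto partition with pivot = 39:

Initial array: [1, 28, 38, 10, 17, 36, 10, 30, 39]

arr[0]=1 <= 39: swap with position 0, array becomes [1, 28, 38, 10, 17, 36, 10, 30, 39]
arr[1]=28 <= 39: swap with position 1, array becomes [1, 28, 38, 10, 17, 36, 10, 30, 39]
arr[2]=38 <= 39: swap with position 2, array becomes [1, 28, 38, 10, 17, 36, 10, 30, 39]
arr[3]=10 <= 39: swap with position 3, array becomes [1, 28, 38, 10, 17, 36, 10, 30, 39]
arr[4]=17 <= 39: swap with position 4, array becomes [1, 28, 38, 10, 17, 36, 10, 30, 39]
arr[5]=36 <= 39: swap with position 5, array becomes [1, 28, 38, 10, 17, 36, 10, 30, 39]
arr[6]=10 <= 39: swap with position 6, array becomes [1, 28, 38, 10, 17, 36, 10, 30, 39]
arr[7]=30 <= 39: swap with position 7, array becomes [1, 28, 38, 10, 17, 36, 10, 30, 39]

Place pivot at position 8: [1, 28, 38, 10, 17, 36, 10, 30, 39]
Pivot position: 8

After partitioning with pivot 39, the array becomes [1, 28, 38, 10, 17, 36, 10, 30, 39]. The pivot is placed at index 8. All elements to the left of the pivot are <= 39, and all elements to the right are > 39.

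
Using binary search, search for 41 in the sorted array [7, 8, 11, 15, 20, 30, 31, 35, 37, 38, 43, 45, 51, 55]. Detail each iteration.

Binary search for 41 in [7, 8, 11, 15, 20, 30, 31, 35, 37, 38, 43, 45, 51, 55]:

lo=0, hi=13, mid=6, arr[mid]=31 -> 31 < 41, search right half
lo=7, hi=13, mid=10, arr[mid]=43 -> 43 > 41, search left half
lo=7, hi=9, mid=8, arr[mid]=37 -> 37 < 41, search right half
lo=9, hi=9, mid=9, arr[mid]=38 -> 38 < 41, search right half
lo=10 > hi=9, target 41 not found

Binary search determines that 41 is not in the array after 4 comparisons. The search space was exhausted without finding the target.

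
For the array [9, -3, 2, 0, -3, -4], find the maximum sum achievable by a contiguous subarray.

Using Kadane's algorithm on [9, -3, 2, 0, -3, -4]:

Scanning through the array:
Position 1 (value -3): max_ending_here = 6, max_so_far = 9
Position 2 (value 2): max_ending_here = 8, max_so_far = 9
Position 3 (value 0): max_ending_here = 8, max_so_far = 9
Position 4 (value -3): max_ending_here = 5, max_so_far = 9
Position 5 (value -4): max_ending_here = 1, max_so_far = 9

Maximum subarray: [9]
Maximum sum: 9

The maximum subarray is [9] with sum 9. This subarray runs from index 0 to index 0.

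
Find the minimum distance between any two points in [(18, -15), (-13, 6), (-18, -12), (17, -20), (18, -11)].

Computing all pairwise distances among 5 points:

d((18, -15), (-13, 6)) = 37.4433
d((18, -15), (-18, -12)) = 36.1248
d((18, -15), (17, -20)) = 5.099
d((18, -15), (18, -11)) = 4.0 <-- minimum
d((-13, 6), (-18, -12)) = 18.6815
d((-13, 6), (17, -20)) = 39.6989
d((-13, 6), (18, -11)) = 35.3553
d((-18, -12), (17, -20)) = 35.9026
d((-18, -12), (18, -11)) = 36.0139
d((17, -20), (18, -11)) = 9.0554

Closest pair: (18, -15) and (18, -11) with distance 4.0

The closest pair is (18, -15) and (18, -11) with Euclidean distance 4.0. For 5 points, brute-force pairwise comparison is shown above. For large n, the divide-and-conquer algorithm (sort by x, recurse on halves, check the dividing strip) achieves O(n log n).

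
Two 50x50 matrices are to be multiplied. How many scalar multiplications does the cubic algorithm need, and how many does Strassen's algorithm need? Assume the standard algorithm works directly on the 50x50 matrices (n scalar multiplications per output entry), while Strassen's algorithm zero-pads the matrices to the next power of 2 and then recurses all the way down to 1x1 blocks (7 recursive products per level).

Matrix multiplication for 50x50 matrices:

Strassen's algorithm requires power-of-2 dimensions. Pad 50x50 to 64x64 (next power of 2).

Standard algorithm: 50^3 = 125000 multiplications
Strassen's algorithm: 7^(log2(64)) = 7^6 = 117649 multiplications
Savings: 125000 - 117649 = 7351 multiplications

Standard: 125000 multiplications (50^3). Strassen: 117649 multiplications (7^6, after padding to 64x64). Strassen reduces 8 recursive multiplications to 7 at each level.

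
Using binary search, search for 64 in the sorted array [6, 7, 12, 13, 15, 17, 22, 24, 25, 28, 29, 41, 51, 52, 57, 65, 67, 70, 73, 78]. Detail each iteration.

Binary search for 64 in [6, 7, 12, 13, 15, 17, 22, 24, 25, 28, 29, 41, 51, 52, 57, 65, 67, 70, 73, 78]:

lo=0, hi=19, mid=9, arr[mid]=28 -> 28 < 64, search right half
lo=10, hi=19, mid=14, arr[mid]=57 -> 57 < 64, search right half
lo=15, hi=19, mid=17, arr[mid]=70 -> 70 > 64, search left half
lo=15, hi=16, mid=15, arr[mid]=65 -> 65 > 64, search left half
lo=15 > hi=14, target 64 not found

Binary search determines that 64 is not in the array after 4 comparisons. The search space was exhausted without finding the target.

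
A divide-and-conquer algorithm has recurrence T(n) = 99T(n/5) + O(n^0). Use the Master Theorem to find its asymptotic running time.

Master Theorem for T(n) = 99T(n/5) + O(n^0):

a = 99, b = 5, c = 0
log_b(a) = log_5(99) = 2.8551

Case 1: c = 0 < log_5(99) = 2.8551
T(n) = O(n^(log_5 99))

For T(n) = 99T(n/5) + O(n^0): log_5(99) = 2.8551. This is Case 1 of the Master Theorem (c < log_b(a), work dominated by leaves), giving O(n^(log_5 99)).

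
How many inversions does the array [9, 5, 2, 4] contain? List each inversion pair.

Finding inversions in [9, 5, 2, 4]:

(0, 1): arr[0]=9 > arr[1]=5
(0, 2): arr[0]=9 > arr[2]=2
(0, 3): arr[0]=9 > arr[3]=4
(1, 2): arr[1]=5 > arr[2]=2
(1, 3): arr[1]=5 > arr[3]=4

Total inversions: 5

The array has 5 inversion(s): (0,1), (0,2), (0,3), (1,2), (1,3). Each pair (i,j) satisfies i < j and arr[i] > arr[j].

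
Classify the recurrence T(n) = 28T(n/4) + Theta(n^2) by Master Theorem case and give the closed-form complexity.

Master Theorem for T(n) = 28T(n/4) + O(n^2):

a = 28, b = 4, c = 2
log_b(a) = log_4(28) = 2.4037

Case 1: c = 2 < log_4(28) = 2.4037
T(n) = O(n^(log_4 28))

For T(n) = 28T(n/4) + O(n^2): log_4(28) = 2.4037. This is Case 1 of the Master Theorem (c < log_b(a), work dominated by leaves), giving O(n^(log_4 28)).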